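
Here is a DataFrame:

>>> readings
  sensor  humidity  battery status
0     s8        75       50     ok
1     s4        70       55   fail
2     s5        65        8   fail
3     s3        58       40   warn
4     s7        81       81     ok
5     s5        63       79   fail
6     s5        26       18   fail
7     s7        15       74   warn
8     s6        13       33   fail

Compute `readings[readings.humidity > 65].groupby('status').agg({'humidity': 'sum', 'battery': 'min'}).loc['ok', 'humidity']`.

156

filter rows where humidity > 65:
  sensor  humidity  battery status
0     s8        75       50     ok
1     s4        70       55   fail
4     s7        81       81     ok
group by status: sum(humidity), min(battery):
        humidity  battery
status                   
fail          70       55
ok           156       50
Taking the value at row 'ok', column 'humidity' gives 156.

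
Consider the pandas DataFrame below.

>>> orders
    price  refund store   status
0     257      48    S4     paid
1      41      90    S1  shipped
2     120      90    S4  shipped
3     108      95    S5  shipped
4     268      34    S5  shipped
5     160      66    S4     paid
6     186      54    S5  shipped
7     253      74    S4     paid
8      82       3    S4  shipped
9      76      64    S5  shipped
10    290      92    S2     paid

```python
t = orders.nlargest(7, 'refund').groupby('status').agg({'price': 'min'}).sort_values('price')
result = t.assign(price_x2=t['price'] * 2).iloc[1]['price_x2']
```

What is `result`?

take 7 rows with largest refund:
    price  refund store   status
3     108      95    S5  shipped
10    290      92    S2     paid
1      41      90    S1  shipped
2     120      90    S4  shipped
7     253      74    S4     paid
5     160      66    S4     paid
9      76      64    S5  shipped
group by status, min of price:
         price
status        
paid       160
shipped     41
sort by price:
         price
status        
shipped     41
paid       160
add column price_x2 = t['price'] * 2:
         price  price_x2
status                  
shipped     41        82
paid       160       320
Taking the value at position 1, column 'price_x2' gives 320.

320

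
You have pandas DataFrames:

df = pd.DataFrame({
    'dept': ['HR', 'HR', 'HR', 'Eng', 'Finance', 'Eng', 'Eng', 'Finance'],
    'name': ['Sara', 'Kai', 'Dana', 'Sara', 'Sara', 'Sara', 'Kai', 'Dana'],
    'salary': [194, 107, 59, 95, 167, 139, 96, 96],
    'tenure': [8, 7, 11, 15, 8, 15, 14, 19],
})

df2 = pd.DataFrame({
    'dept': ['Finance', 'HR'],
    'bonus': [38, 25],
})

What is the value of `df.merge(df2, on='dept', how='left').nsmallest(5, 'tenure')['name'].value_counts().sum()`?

merge on 'dept' (how='left') → 8 rows:
      dept  name  salary  tenure  bonus
0       HR  Sara     194       8   25.0
1       HR   Kai     107       7   25.0
2       HR  Dana      59      11   25.0
3      Eng  Sara      95      15    NaN
4  Finance  Sara     167       8   38.0
5      Eng  Sara     139      15    NaN
6      Eng   Kai      96      14    NaN
7  Finance  Dana      96      19   38.0
take 5 rows with smallest tenure:
      dept  name  salary  tenure  bonus
1       HR   Kai     107       7   25.0
0       HR  Sara     194       8   25.0
4  Finance  Sara     167       8   38.0
2       HR  Dana      59      11   25.0
6      Eng   Kai      96      14    NaN
value_counts of name:
name
Kai     2
Sara    2
Dana    1
Name: count, dtype: int64
Then the sum of the resulting series: 5

5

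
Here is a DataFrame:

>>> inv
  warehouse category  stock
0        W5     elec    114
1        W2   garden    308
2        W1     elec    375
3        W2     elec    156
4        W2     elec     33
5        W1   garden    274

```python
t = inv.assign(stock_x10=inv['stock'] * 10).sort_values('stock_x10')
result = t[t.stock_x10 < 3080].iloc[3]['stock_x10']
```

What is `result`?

2740

add column stock_x10 = inv['stock'] * 10:
  warehouse category  stock  stock_x10
0        W5     elec    114       1140
1        W2   garden    308       3080
2        W1     elec    375       3750
3        W2     elec    156       1560
4        W2     elec     33        330
5        W1   garden    274       2740
sort by stock_x10:
  warehouse category  stock  stock_x10
4        W2     elec     33        330
0        W5     elec    114       1140
3        W2     elec    156       1560
5        W1   garden    274       2740
1        W2   garden    308       3080
2        W1     elec    375       3750
filter rows where stock_x10 < 3080:
  warehouse category  stock  stock_x10
4        W2     elec     33        330
0        W5     elec    114       1140
3        W2     elec    156       1560
5        W1   garden    274       2740
The value at position 3, column 'stock_x10' is 2740.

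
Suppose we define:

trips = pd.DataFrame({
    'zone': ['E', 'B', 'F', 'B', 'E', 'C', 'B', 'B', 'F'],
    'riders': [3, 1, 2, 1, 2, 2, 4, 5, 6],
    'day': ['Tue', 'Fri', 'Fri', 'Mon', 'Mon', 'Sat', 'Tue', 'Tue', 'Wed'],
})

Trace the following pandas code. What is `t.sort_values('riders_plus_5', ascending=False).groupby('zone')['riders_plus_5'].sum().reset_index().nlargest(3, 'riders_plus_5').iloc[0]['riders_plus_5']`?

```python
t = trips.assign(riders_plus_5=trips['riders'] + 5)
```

31

add column riders_plus_5 = trips['riders'] + 5:
  zone  riders  day  riders_plus_5
0    E       3  Tue              8
1    B       1  Fri              6
2    F       2  Fri              7
3    B       1  Mon              6
4    E       2  Mon              7
5    C       2  Sat              7
6    B       4  Tue              9
7    B       5  Tue             10
8    F       6  Wed             11
sort by riders_plus_5 descending:
  zone  riders  day  riders_plus_5
8    F       6  Wed             11
7    B       5  Tue             10
6    B       4  Tue              9
0    E       3  Tue              8
2    F       2  Fri              7
4    E       2  Mon              7
5    C       2  Sat              7
1    B       1  Fri              6
3    B       1  Mon              6
group by zone, sum of riders_plus_5:
zone
B    31
C     7
E    15
F    18
Name: riders_plus_5, dtype: int64
reset_index():
  zone  riders_plus_5
0    B             31
1    C              7
2    E             15
3    F             18
take 3 rows with largest riders_plus_5:
  zone  riders_plus_5
0    B             31
3    F             18
2    E             15
Taking the value at position 0, column 'riders_plus_5' gives 31.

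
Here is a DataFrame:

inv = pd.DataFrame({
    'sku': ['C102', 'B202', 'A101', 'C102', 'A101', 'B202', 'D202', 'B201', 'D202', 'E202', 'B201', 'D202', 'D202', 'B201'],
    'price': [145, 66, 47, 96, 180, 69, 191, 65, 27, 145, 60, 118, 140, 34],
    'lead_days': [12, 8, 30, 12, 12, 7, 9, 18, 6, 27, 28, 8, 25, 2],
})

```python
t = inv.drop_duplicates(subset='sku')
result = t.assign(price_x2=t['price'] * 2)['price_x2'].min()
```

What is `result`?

drop duplicate sku (keep=first):
    sku  price  lead_days
0  C102    145         12
1  B202     66          8
2  A101     47         30
6  D202    191          9
7  B201     65         18
9  E202    145         27
add column price_x2 = t['price'] * 2:
    sku  price  lead_days  price_x2
0  C102    145         12       290
1  B202     66          8       132
2  A101     47         30        94
6  D202    191          9       382
7  B201     65         18       130
9  E202    145         27       290

94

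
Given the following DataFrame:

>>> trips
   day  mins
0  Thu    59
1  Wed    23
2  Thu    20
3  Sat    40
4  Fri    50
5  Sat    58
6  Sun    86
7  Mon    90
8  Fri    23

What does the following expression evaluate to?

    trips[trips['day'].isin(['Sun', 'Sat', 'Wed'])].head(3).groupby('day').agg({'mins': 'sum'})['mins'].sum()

filter rows where day in ['Sun', 'Sat', 'Wed']:
   day  mins
1  Wed    23
3  Sat    40
5  Sat    58
6  Sun    86
take first 3 rows:
   day  mins
1  Wed    23
3  Sat    40
5  Sat    58
group by day, sum of mins:
     mins
day      
Sat    98
Wed    23
Then the sum of column 'mins': 121

121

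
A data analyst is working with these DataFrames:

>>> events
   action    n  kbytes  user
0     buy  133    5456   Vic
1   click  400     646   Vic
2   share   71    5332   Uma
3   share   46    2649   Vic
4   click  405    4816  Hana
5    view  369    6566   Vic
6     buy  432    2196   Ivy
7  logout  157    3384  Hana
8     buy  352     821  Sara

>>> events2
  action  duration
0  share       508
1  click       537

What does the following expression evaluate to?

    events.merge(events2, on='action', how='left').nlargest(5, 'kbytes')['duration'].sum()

merge on 'action' (how='left') → 9 rows:
   action    n  kbytes  user  duration
0     buy  133    5456   Vic       NaN
1   click  400     646   Vic     537.0
2   share   71    5332   Uma     508.0
3   share   46    2649   Vic     508.0
4   click  405    4816  Hana     537.0
5    view  369    6566   Vic       NaN
6     buy  432    2196   Ivy       NaN
7  logout  157    3384  Hana       NaN
8     buy  352     821  Sara       NaN
take 5 rows with largest kbytes:
   action    n  kbytes  user  duration
5    view  369    6566   Vic       NaN
0     buy  133    5456   Vic       NaN
2   share   71    5332   Uma     508.0
4   click  405    4816  Hana     537.0
7  logout  157    3384  Hana       NaN
sum of column 'duration' → 1045.0

1045.0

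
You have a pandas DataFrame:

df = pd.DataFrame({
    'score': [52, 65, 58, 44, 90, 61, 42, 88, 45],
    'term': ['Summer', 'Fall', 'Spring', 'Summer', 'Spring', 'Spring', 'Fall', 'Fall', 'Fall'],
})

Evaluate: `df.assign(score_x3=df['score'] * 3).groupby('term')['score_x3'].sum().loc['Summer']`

288

add column score_x3 = df['score'] * 3:
   score    term  score_x3
0     52  Summer       156
1     65    Fall       195
2     58  Spring       174
3     44  Summer       132
4     90  Spring       270
5     61  Spring       183
6     42    Fall       126
7     88    Fall       264
8     45    Fall       135
group by term, sum of score_x3:
term
Fall      720
Spring    627
Summer    288
Name: score_x3, dtype: int64
Finally, value at index 'Summer' = 288.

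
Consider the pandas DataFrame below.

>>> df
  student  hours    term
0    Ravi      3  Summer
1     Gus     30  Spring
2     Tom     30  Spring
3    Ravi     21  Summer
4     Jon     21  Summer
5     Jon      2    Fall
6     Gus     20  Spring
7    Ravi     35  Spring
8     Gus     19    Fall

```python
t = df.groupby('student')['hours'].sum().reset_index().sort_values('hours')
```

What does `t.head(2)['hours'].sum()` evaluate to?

group by student, sum of hours:
student
Gus     69
Jon     23
Ravi    59
Tom     30
Name: hours, dtype: int64
reset_index():
  student  hours
0     Gus     69
1     Jon     23
2    Ravi     59
3     Tom     30
sort by hours:
  student  hours
1     Jon     23
3     Tom     30
2    Ravi     59
0     Gus     69
take first 2 rows:
  student  hours
1     Jon     23
3     Tom     30
So sum() = 53.

53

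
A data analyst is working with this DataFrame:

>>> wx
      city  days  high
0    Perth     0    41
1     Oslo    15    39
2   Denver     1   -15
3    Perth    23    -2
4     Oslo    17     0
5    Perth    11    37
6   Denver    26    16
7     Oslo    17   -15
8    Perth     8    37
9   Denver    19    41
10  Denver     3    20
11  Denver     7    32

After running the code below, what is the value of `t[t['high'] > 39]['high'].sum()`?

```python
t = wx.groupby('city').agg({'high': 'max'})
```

82

group by city, max of high:
        high
city        
Denver    41
Oslo      39
Perth     41
filter rows where high > 39:
        high
city        
Denver    41
Perth     41
Reading off the sum of column 'high', we get 82.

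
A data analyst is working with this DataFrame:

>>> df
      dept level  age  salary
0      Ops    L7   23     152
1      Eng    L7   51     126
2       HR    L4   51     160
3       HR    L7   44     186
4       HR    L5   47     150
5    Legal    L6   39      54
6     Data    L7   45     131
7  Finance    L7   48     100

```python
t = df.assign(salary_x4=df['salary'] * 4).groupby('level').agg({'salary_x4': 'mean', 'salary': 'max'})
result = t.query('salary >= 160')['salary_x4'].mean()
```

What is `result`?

598.0

add column salary_x4 = df['salary'] * 4:
      dept level  age  salary  salary_x4
0      Ops    L7   23     152        608
1      Eng    L7   51     126        504
2       HR    L4   51     160        640
3       HR    L7   44     186        744
4       HR    L5   47     150        600
5    Legal    L6   39      54        216
6     Data    L7   45     131        524
7  Finance    L7   48     100        400
group by level: mean(salary_x4), max(salary):
       salary_x4  salary
level                   
L4         640.0     160
L5         600.0     150
L6         216.0      54
L7         556.0     186
filter rows where salary >= 160:
       salary_x4  salary
level                   
L4         640.0     160
L7         556.0     186
Finally, mean of column 'salary_x4' = 598.0.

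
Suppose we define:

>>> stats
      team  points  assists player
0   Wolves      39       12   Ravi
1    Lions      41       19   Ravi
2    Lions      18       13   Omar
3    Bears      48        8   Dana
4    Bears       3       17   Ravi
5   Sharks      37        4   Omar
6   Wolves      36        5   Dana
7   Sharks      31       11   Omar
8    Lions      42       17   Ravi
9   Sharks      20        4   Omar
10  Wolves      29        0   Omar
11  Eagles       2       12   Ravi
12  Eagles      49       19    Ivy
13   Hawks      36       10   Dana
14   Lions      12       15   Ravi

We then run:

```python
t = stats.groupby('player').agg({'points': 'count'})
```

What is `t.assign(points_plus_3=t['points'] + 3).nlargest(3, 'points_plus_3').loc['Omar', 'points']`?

5

group by player, count of points:
        points
player        
Dana         3
Ivy          1
Omar         5
Ravi         6
add column points_plus_3 = t['points'] + 3:
        points  points_plus_3
player                       
Dana         3              6
Ivy          1              4
Omar         5              8
Ravi         6              9
take 3 rows with largest points_plus_3:
        points  points_plus_3
player                       
Ravi         6              9
Omar         5              8
Dana         3              6
So loc['Omar', 'points'] = 5.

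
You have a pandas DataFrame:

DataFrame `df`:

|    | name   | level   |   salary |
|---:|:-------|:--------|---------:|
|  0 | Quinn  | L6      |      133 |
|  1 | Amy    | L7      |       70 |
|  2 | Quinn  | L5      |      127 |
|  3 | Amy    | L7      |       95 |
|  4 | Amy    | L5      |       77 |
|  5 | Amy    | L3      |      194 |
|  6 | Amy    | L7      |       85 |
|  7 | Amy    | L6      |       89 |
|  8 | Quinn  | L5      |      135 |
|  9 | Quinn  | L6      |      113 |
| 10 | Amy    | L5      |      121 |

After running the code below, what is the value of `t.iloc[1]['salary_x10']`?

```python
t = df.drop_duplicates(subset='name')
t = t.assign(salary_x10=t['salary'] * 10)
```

drop duplicate name (keep=first):
    name level  salary
0  Quinn    L6     133
1    Amy    L7      70
add column salary_x10 = t['salary'] * 10:
    name level  salary  salary_x10
0  Quinn    L6     133        1330
1    Amy    L7      70         700
Taking the value at position 1, column 'salary_x10' gives 700.

700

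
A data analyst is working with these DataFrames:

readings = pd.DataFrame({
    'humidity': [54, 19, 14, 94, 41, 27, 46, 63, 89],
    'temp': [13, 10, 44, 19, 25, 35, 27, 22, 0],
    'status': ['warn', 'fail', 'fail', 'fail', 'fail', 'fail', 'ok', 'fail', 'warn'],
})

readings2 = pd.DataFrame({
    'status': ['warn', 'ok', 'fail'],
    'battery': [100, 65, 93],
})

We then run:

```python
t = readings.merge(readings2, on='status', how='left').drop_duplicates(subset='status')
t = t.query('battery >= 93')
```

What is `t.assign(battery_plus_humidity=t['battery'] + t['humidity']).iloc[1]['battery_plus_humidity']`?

112

merge on 'status' (how='left') → 9 rows:
   humidity  temp status  battery
0        54    13   warn      100
1        19    10   fail       93
2        14    44   fail       93
3        94    19   fail       93
4        41    25   fail       93
5        27    35   fail       93
6        46    27     ok       65
7        63    22   fail       93
8        89     0   warn      100
drop duplicate status (keep=first):
   humidity  temp status  battery
0        54    13   warn      100
1        19    10   fail       93
6        46    27     ok       65
filter rows where battery >= 93:
   humidity  temp status  battery
0        54    13   warn      100
1        19    10   fail       93
add column battery_plus_humidity = t['battery'] + t['humidity']:
   humidity  temp status  battery  battery_plus_humidity
0        54    13   warn      100                    154
1        19    10   fail       93                    112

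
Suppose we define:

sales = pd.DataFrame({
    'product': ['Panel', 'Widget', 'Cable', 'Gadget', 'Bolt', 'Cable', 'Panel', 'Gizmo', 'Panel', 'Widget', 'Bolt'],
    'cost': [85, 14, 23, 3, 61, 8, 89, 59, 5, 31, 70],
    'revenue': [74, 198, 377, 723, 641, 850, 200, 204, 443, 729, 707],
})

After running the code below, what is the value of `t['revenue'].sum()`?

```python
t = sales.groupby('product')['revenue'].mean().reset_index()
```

2917.0

group by product, mean of revenue:
product
Bolt      674.0
Cable     613.5
Gadget    723.0
Gizmo     204.0
Panel     239.0
Widget    463.5
Name: revenue, dtype: float64
reset_index():
  product  revenue
0    Bolt    674.0
1   Cable    613.5
2  Gadget    723.0
3   Gizmo    204.0
4   Panel    239.0
5  Widget    463.5
So sum() = 2917.0.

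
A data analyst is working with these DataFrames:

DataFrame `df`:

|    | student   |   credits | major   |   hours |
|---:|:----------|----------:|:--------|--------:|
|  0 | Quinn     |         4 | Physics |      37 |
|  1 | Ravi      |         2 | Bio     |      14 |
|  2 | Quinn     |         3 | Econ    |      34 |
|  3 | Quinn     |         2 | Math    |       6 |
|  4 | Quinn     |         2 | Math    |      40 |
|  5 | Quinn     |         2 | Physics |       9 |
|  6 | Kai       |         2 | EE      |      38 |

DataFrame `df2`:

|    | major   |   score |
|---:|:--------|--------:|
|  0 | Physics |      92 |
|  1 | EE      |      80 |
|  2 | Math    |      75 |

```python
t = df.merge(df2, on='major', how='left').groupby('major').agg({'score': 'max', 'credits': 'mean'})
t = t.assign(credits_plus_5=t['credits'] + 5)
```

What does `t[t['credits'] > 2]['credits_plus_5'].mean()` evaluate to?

8.0

merge on 'major' (how='left') → 7 rows:
  student  credits    major  hours  score
0   Quinn        4  Physics     37   92.0
1    Ravi        2      Bio     14    NaN
2   Quinn        3     Econ     34    NaN
3   Quinn        2     Math      6   75.0
4   Quinn        2     Math     40   75.0
5   Quinn        2  Physics      9   92.0
6     Kai        2       EE     38   80.0
group by major: max(score), mean(credits):
         score  credits
major                  
Bio        NaN      2.0
EE        80.0      2.0
Econ       NaN      3.0
Math      75.0      2.0
Physics   92.0      3.0
add column credits_plus_5 = t['credits'] + 5:
         score  credits  credits_plus_5
major                                  
Bio        NaN      2.0             7.0
EE        80.0      2.0             7.0
Econ       NaN      3.0             8.0
Math      75.0      2.0             7.0
Physics   92.0      3.0             8.0
filter rows where credits > 2:
         score  credits  credits_plus_5
major                                  
Econ       NaN      3.0             8.0
Physics   92.0      3.0             8.0
The mean of column 'credits_plus_5' is 8.0.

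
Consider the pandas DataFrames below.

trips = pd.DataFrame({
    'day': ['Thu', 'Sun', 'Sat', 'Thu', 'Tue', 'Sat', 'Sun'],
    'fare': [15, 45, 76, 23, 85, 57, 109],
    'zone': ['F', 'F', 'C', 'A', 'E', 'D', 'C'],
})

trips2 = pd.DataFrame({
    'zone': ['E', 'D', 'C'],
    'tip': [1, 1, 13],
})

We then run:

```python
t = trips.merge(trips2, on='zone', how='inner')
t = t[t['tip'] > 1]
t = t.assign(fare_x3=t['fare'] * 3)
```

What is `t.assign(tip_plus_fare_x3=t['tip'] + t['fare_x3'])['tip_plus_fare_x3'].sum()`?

581

merge on 'zone' (how='inner') → 4 rows:
   day  fare zone  tip
0  Sat    76    C   13
1  Tue    85    E    1
2  Sat    57    D    1
3  Sun   109    C   13
filter rows where tip > 1:
   day  fare zone  tip
0  Sat    76    C   13
3  Sun   109    C   13
add column fare_x3 = t['fare'] * 3:
   day  fare zone  tip  fare_x3
0  Sat    76    C   13      228
3  Sun   109    C   13      327
add column tip_plus_fare_x3 = t['tip'] + t['fare_x3']:
   day  fare zone  tip  fare_x3  tip_plus_fare_x3
0  Sat    76    C   13      228               241
3  Sun   109    C   13      327               340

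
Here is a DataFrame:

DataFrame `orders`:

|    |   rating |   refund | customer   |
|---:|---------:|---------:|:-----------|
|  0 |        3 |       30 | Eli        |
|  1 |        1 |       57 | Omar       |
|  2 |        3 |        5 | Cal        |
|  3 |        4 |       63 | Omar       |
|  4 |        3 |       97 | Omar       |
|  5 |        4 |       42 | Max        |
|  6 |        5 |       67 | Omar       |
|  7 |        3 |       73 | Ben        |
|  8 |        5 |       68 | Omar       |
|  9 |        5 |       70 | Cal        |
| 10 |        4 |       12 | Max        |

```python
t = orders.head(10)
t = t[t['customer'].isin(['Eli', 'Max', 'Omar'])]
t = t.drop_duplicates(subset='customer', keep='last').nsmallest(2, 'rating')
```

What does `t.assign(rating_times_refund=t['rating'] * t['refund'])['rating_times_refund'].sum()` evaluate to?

258

take first 10 rows:
   rating  refund customer
0       3      30      Eli
1       1      57     Omar
2       3       5      Cal
3       4      63     Omar
4       3      97     Omar
5       4      42      Max
6       5      67     Omar
7       3      73      Ben
8       5      68     Omar
9       5      70      Cal
filter rows where customer in ['Eli', 'Max', 'Omar']:
   rating  refund customer
0       3      30      Eli
1       1      57     Omar
3       4      63     Omar
4       3      97     Omar
5       4      42      Max
6       5      67     Omar
8       5      68     Omar
drop duplicate customer (keep=last):
   rating  refund customer
0       3      30      Eli
5       4      42      Max
8       5      68     Omar
take 2 rows with smallest rating:
   rating  refund customer
0       3      30      Eli
5       4      42      Max
add column rating_times_refund = t['rating'] * t['refund']:
   rating  refund customer  rating_times_refund
0       3      30      Eli                   90
5       4      42      Max                  168
So sum() = 258.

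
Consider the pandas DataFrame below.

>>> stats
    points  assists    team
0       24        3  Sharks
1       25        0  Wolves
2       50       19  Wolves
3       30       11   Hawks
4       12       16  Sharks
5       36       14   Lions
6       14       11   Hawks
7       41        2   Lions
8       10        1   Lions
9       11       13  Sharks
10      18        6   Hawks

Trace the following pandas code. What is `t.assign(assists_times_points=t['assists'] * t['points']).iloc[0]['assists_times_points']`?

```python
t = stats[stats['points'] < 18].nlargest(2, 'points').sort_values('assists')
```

filter rows where points < 18:
   points  assists    team
4      12       16  Sharks
6      14       11   Hawks
8      10        1   Lions
9      11       13  Sharks
take 2 rows with largest points:
   points  assists    team
6      14       11   Hawks
4      12       16  Sharks
sort by assists:
   points  assists    team
6      14       11   Hawks
4      12       16  Sharks
add column assists_times_points = t['assists'] * t['points']:
   points  assists    team  assists_times_points
6      14       11   Hawks                   154
4      12       16  Sharks                   192
Finally, value at position 0, column 'assists_times_points' = 154.

154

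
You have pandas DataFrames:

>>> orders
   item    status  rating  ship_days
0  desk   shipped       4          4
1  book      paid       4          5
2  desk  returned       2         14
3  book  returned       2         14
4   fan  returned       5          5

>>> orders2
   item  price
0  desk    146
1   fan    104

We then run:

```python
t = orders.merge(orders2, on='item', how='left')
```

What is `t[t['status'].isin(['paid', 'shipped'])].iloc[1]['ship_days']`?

5

merge on 'item' (how='left') → 5 rows:
   item    status  rating  ship_days  price
0  desk   shipped       4          4  146.0
1  book      paid       4          5    NaN
2  desk  returned       2         14  146.0
3  book  returned       2         14    NaN
4   fan  returned       5          5  104.0
filter rows where status in ['paid', 'shipped']:
   item   status  rating  ship_days  price
0  desk  shipped       4          4  146.0
1  book     paid       4          5    NaN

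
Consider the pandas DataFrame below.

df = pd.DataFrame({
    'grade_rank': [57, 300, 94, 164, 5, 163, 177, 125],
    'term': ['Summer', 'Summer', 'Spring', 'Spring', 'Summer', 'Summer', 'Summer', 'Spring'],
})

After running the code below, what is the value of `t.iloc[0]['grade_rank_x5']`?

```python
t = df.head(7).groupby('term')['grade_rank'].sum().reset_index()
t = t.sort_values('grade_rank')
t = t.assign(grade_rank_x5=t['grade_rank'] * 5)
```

take first 7 rows:
   grade_rank    term
0          57  Summer
1         300  Summer
2          94  Spring
3         164  Spring
4           5  Summer
5         163  Summer
6         177  Summer
group by term, sum of grade_rank:
term
Spring    258
Summer    702
Name: grade_rank, dtype: int64
reset_index():
     term  grade_rank
0  Spring         258
1  Summer         702
sort by grade_rank:
     term  grade_rank
0  Spring         258
1  Summer         702
add column grade_rank_x5 = t['grade_rank'] * 5:
     term  grade_rank  grade_rank_x5
0  Spring         258           1290
1  Summer         702           3510
Then the value at position 0, column 'grade_rank_x5': 1290

1290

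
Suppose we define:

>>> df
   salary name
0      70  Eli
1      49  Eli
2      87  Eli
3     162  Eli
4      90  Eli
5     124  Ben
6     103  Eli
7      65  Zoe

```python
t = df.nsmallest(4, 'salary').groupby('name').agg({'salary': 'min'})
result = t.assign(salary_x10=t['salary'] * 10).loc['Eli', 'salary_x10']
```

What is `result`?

take 4 rows with smallest salary:
   salary name
1      49  Eli
7      65  Zoe
0      70  Eli
2      87  Eli
group by name, min of salary:
      salary
name        
Eli       49
Zoe       65
add column salary_x10 = t['salary'] * 10:
      salary  salary_x10
name                    
Eli       49         490
Zoe       65         650
So loc['Eli', 'salary_x10'] = 490.

490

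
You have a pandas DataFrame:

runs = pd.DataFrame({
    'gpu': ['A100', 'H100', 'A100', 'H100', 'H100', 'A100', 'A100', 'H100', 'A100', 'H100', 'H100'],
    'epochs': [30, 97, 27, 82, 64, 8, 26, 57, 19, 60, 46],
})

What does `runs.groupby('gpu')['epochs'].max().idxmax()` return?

H100

group by gpu, max of epochs:
gpu
A100    30
H100    97
Name: epochs, dtype: int64
Then the label with the largest value: H100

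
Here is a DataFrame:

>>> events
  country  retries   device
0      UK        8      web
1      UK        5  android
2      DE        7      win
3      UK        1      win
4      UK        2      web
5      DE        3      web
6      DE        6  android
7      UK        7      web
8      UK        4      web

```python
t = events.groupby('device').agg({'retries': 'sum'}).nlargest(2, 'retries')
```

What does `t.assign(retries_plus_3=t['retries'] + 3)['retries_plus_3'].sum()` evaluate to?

group by device, sum of retries:
         retries
device          
android       11
web           24
win            8
take 2 rows with largest retries:
         retries
device          
web           24
android       11
add column retries_plus_3 = t['retries'] + 3:
         retries  retries_plus_3
device                          
web           24              27
android       11              14
Reading off the sum of column 'retries_plus_3', we get 41.

41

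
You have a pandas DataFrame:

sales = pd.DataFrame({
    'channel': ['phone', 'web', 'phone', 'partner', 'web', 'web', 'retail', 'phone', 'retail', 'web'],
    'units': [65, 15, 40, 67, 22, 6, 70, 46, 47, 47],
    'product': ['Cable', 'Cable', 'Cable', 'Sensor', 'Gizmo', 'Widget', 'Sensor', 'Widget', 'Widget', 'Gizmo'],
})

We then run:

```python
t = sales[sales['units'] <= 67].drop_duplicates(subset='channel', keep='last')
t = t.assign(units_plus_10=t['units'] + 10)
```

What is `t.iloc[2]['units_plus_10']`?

57

filter rows where units <= 67:
   channel  units product
0    phone     65   Cable
1      web     15   Cable
2    phone     40   Cable
3  partner     67  Sensor
4      web     22   Gizmo
5      web      6  Widget
7    phone     46  Widget
8   retail     47  Widget
9      web     47   Gizmo
drop duplicate channel (keep=last):
   channel  units product
3  partner     67  Sensor
7    phone     46  Widget
8   retail     47  Widget
9      web     47   Gizmo
add column units_plus_10 = t['units'] + 10:
   channel  units product  units_plus_10
3  partner     67  Sensor             77
7    phone     46  Widget             56
8   retail     47  Widget             57
9      web     47   Gizmo             57
Finally, value at position 2, column 'units_plus_10' = 57.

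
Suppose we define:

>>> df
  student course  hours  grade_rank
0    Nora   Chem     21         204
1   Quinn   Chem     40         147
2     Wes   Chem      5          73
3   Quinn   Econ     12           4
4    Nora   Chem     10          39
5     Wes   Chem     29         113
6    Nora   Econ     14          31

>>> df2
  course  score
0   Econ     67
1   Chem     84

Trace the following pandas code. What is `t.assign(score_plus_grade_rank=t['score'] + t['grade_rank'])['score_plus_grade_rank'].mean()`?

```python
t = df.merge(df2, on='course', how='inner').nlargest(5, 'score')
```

199.2

merge on 'course' (how='inner') → 7 rows:
  student course  hours  grade_rank  score
0    Nora   Chem     21         204     84
1   Quinn   Chem     40         147     84
2     Wes   Chem      5          73     84
3   Quinn   Econ     12           4     67
4    Nora   Chem     10          39     84
5     Wes   Chem     29         113     84
6    Nora   Econ     14          31     67
take 5 rows with largest score:
  student course  hours  grade_rank  score
0    Nora   Chem     21         204     84
1   Quinn   Chem     40         147     84
2     Wes   Chem      5          73     84
4    Nora   Chem     10          39     84
5     Wes   Chem     29         113     84
add column score_plus_grade_rank = t['score'] + t['grade_rank']:
  student course  hours  grade_rank  score  score_plus_grade_rank
0    Nora   Chem     21         204     84                    288
1   Quinn   Chem     40         147     84                    231
2     Wes   Chem      5          73     84                    157
4    Nora   Chem     10          39     84                    123
5     Wes   Chem     29         113     84                    197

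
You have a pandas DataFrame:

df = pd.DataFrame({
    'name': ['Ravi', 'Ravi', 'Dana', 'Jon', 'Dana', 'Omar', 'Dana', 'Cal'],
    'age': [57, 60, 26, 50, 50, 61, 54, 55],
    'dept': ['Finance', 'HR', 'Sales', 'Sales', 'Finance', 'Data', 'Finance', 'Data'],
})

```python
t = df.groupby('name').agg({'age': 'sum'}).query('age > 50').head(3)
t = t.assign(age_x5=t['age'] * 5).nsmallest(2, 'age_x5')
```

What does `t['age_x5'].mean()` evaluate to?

group by name, sum of age:
      age
name     
Cal    55
Dana  130
Jon    50
Omar   61
Ravi  117
filter rows where age > 50:
      age
name     
Cal    55
Dana  130
Omar   61
Ravi  117
take first 3 rows:
      age
name     
Cal    55
Dana  130
Omar   61
add column age_x5 = t['age'] * 5:
      age  age_x5
name             
Cal    55     275
Dana  130     650
Omar   61     305
take 2 rows with smallest age_x5:
      age  age_x5
name             
Cal    55     275
Omar   61     305

290.0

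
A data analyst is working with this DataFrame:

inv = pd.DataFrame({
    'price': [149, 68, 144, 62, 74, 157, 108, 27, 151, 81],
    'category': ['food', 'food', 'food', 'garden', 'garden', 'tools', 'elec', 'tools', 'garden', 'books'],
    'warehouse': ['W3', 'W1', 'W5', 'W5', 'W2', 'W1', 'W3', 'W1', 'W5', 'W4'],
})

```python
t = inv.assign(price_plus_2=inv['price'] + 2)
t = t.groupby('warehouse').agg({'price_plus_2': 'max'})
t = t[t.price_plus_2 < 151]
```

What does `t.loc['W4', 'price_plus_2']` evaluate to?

add column price_plus_2 = inv['price'] + 2:
   price category warehouse  price_plus_2
0    149     food        W3           151
1     68     food        W1            70
2    144     food        W5           146
3     62   garden        W5            64
4     74   garden        W2            76
5    157    tools        W1           159
6    108     elec        W3           110
7     27    tools        W1            29
8    151   garden        W5           153
9     81    books        W4            83
group by warehouse, max of price_plus_2:
           price_plus_2
warehouse              
W1                  159
W2                   76
W3                  151
W4                   83
W5                  153
filter rows where price_plus_2 < 151:
           price_plus_2
warehouse              
W2                   76
W4                   83
The value at row 'W4', column 'price_plus_2' is 83.

83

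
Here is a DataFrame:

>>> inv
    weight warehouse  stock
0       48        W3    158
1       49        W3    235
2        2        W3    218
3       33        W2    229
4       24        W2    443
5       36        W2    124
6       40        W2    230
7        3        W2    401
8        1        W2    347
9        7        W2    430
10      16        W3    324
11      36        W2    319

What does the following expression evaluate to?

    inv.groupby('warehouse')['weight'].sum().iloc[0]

180

group by warehouse, sum of weight:
warehouse
W2    180
W3    115
Name: weight, dtype: int64
The value at position 0 is 180.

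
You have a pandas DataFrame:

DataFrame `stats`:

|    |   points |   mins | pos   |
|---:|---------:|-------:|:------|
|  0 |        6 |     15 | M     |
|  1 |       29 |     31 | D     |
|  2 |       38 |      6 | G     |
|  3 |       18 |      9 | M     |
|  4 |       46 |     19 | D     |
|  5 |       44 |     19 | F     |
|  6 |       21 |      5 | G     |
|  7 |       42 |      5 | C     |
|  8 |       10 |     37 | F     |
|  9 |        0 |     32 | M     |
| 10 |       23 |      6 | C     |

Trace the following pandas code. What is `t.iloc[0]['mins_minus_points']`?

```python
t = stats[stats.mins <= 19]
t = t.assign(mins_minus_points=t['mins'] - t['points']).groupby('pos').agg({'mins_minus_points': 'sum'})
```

filter rows where mins <= 19:
    points  mins pos
0        6    15   M
2       38     6   G
3       18     9   M
4       46    19   D
5       44    19   F
6       21     5   G
7       42     5   C
10      23     6   C
add column mins_minus_points = t['mins'] - t['points']:
    points  mins pos  mins_minus_points
0        6    15   M                  9
2       38     6   G                -32
3       18     9   M                 -9
4       46    19   D                -27
5       44    19   F                -25
6       21     5   G                -16
7       42     5   C                -37
10      23     6   C                -17
group by pos, sum of mins_minus_points:
     mins_minus_points
pos                   
C                  -54
D                  -27
F                  -25
G                  -48
M                    0
Taking the value at position 0, column 'mins_minus_points' gives -54.

-54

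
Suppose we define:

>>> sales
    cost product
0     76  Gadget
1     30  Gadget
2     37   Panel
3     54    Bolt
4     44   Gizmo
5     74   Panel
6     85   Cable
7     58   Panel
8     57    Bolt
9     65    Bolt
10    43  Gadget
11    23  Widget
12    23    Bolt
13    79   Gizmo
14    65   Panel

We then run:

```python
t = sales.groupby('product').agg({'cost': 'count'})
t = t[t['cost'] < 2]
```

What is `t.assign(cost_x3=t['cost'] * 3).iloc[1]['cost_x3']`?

group by product, count of cost:
         cost
product      
Bolt        4
Cable       1
Gadget      3
Gizmo       2
Panel       4
Widget      1
filter rows where cost < 2:
         cost
product      
Cable       1
Widget      1
add column cost_x3 = t['cost'] * 3:
         cost  cost_x3
product               
Cable       1        3
Widget      1        3
Finally, value at position 1, column 'cost_x3' = 3.

3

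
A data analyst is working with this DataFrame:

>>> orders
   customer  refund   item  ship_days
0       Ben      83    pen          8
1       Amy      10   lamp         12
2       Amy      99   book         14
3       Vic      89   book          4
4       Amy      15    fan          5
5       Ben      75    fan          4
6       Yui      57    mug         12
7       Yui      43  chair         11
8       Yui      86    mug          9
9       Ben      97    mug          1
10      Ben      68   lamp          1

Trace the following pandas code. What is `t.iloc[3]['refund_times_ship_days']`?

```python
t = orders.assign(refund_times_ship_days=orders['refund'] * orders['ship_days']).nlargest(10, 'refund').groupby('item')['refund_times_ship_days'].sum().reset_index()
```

68

add column refund_times_ship_days = orders['refund'] * orders['ship_days']:
   customer  refund   item  ship_days  refund_times_ship_days
0       Ben      83    pen          8                     664
1       Amy      10   lamp         12                     120
2       Amy      99   book         14                    1386
3       Vic      89   book          4                     356
4       Amy      15    fan          5                      75
5       Ben      75    fan          4                     300
6       Yui      57    mug         12                     684
7       Yui      43  chair         11                     473
8       Yui      86    mug          9                     774
9       Ben      97    mug          1                      97
10      Ben      68   lamp          1                      68
take 10 rows with largest refund:
   customer  refund   item  ship_days  refund_times_ship_days
2       Amy      99   book         14                    1386
9       Ben      97    mug          1                      97
3       Vic      89   book          4                     356
8       Yui      86    mug          9                     774
0       Ben      83    pen          8                     664
5       Ben      75    fan          4                     300
10      Ben      68   lamp          1                      68
6       Yui      57    mug         12                     684
7       Yui      43  chair         11                     473
4       Amy      15    fan          5                      75
group by item, sum of refund_times_ship_days:
item
book     1742
chair     473
fan       375
lamp       68
mug      1555
pen       664
Name: refund_times_ship_days, dtype: int64
reset_index():
    item  refund_times_ship_days
0   book                    1742
1  chair                     473
2    fan                     375
3   lamp                      68
4    mug                    1555
5    pen                     664
Then the value at position 3, column 'refund_times_ship_days': 68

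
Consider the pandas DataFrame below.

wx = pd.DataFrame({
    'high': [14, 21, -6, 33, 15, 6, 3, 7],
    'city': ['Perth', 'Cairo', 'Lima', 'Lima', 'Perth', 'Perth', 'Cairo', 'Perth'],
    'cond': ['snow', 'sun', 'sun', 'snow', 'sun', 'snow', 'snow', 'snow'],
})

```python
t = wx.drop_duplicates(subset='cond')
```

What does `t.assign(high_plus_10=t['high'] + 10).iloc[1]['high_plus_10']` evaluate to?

drop duplicate cond (keep=first):
   high   city  cond
0    14  Perth  snow
1    21  Cairo   sun
add column high_plus_10 = t['high'] + 10:
   high   city  cond  high_plus_10
0    14  Perth  snow            24
1    21  Cairo   sun            31
Finally, value at position 1, column 'high_plus_10' = 31.

31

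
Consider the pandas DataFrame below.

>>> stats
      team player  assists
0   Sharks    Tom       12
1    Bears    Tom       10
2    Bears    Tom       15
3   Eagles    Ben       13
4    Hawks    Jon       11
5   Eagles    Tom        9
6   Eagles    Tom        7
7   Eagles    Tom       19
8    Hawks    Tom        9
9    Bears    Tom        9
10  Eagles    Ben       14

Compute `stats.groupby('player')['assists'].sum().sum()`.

group by player, sum of assists:
player
Ben    27
Jon    11
Tom    90
Name: assists, dtype: int64

128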